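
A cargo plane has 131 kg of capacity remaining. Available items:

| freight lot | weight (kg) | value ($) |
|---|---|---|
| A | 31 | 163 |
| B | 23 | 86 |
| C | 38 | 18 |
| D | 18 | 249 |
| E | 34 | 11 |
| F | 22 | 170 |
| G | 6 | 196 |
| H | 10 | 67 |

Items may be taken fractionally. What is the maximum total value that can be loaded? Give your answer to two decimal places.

Order: G (196/6=32.67) > D (249/18=13.83) > F (170/22=7.73) > H (67/10=6.70) > A (163/31=5.26) > B (86/23=3.74) > C (18/38=0.47) > E (11/34=0.32)
Fill: take G (6 @ 196) → take D (18 @ 249) → take F (22 @ 170) → take H (10 @ 67) → take A (31 @ 163) → take B (23 @ 86) → take 21/38 of C → 9.95; 131/131 used.
Total value = 940.95

940.95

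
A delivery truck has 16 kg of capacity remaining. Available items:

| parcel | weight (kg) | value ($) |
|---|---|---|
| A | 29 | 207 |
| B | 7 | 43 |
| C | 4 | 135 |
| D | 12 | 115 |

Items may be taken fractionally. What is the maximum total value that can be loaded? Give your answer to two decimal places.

Greedy by value/weight ratio, highest first.
Ratios (sorted): C 33.75, D 9.58, A 7.14, B 6.14
take C (4 @ 135); take D (12 @ 115). Capacity used 16/16.
Total value = 250.00

250.00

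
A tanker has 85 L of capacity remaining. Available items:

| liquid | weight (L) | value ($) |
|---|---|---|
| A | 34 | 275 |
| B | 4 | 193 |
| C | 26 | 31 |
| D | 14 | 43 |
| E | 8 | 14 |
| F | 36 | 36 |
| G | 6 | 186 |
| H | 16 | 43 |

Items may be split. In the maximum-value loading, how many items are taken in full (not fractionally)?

Ratios (sorted): B 48.25, G 31.00, A 8.09, D 3.07, H 2.69, E 1.75, C 1.19, F 1.00
take B (4 @ 193); take G (6 @ 186); take A (34 @ 275); take D (14 @ 43); take H (16 @ 43); take E (8 @ 14); take 3/26 of C → 3.58. Capacity used 85/85.
6 item(s) taken whole; one partial (take 3/26 of C).

6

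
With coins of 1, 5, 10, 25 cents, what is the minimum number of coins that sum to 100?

100 = 4×25
Total coins = 4 = 4

4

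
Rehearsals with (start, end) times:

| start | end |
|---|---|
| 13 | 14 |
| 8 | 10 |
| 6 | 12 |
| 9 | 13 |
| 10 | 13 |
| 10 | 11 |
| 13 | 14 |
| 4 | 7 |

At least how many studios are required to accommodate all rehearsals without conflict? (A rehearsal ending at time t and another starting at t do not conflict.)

4

Count concurrent intervals with a sweep; the peak is the room count.
starts: [4, 6, 8, 9, 10, 10, 13, 13]
ends:   [7, 10, 11, 12, 13, 13, 14, 14]
s4→1 s6→2 e7→1 s8→2 s9→3 e10→2 s10→3 s10→4  — peak 4.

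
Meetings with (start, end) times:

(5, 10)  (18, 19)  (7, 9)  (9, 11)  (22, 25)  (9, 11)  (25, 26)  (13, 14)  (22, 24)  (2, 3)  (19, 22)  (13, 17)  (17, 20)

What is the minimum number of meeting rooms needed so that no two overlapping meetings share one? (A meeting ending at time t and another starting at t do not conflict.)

Count concurrent intervals with a sweep; the peak is the room count.
starts: [2, 5, 7, 9, 9, 13, 13, 17, 18, 19, 22, 22, 25]
ends:   [3, 9, 10, 11, 11, 14, 17, 19, 20, 22, 24, 25, 26]
s2→1 e3→0 s5→1 s7→2 e9→1 s9→2 s9→3  — peak 3.

3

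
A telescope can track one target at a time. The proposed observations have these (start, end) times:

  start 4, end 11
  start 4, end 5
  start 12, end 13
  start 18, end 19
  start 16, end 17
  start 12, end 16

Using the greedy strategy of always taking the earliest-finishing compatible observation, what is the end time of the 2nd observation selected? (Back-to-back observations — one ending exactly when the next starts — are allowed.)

By end time: (4,5), (4,11), (12,13), (12,16), (16,17), (18,19).
Pick (4,5); next start ≥ 5 → (12,13); next start ≥ 13 → (16,17); next start ≥ 17 → (18,19).
Selected: (4,5) (12,13) (16,17) (18,19)

13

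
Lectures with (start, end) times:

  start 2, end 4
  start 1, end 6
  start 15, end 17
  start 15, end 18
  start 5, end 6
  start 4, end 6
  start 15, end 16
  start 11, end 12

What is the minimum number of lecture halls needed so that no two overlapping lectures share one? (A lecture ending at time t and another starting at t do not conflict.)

Count concurrent intervals with a sweep; the peak is the room count.
starts: [1, 2, 4, 5, 11, 15, 15, 15]
ends:   [4, 6, 6, 6, 12, 16, 17, 18]
s1→1 s2→2 e4→1 s4→2 s5→3  — peak 3.

3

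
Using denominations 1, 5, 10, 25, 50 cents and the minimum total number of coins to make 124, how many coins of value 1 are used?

124 − 2×50→24 − 2×10→4 − 4×1→0
Count of 1: 4

4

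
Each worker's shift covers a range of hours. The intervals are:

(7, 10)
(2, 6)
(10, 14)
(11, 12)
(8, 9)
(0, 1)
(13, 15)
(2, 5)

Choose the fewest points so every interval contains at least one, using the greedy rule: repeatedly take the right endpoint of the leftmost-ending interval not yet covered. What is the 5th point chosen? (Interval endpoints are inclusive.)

15

Sorted: [0,1] [2,5] [2,6] [8,9] [7,10] [11,12] [10,14] [13,15]
{[0,1]} hit by 1; {[2,5],[2,6]} hit by 5; {[8,9],[7,10]} hit by 9; {[11,12],[10,14]} hit by 12; {[13,15]} hit by 15.
Points: 1, 5, 9, 12, 15 (5 total).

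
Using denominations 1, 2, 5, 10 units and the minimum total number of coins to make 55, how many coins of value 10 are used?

Greedy: take as many of the largest coin as possible, then repeat with the remainder.
55 − 5×10→5 − 1×5→0
Count of 10: 5

5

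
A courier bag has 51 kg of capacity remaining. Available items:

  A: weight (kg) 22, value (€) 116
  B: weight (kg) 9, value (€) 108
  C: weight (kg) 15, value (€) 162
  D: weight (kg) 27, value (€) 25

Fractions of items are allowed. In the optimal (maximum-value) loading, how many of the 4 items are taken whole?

Order: B (108/9=12.00) > C (162/15=10.80) > A (116/22=5.27) > D (25/27=0.93)
Fill: take B (9 @ 108) → take C (15 @ 162) → take A (22 @ 116) → take 5/27 of D → 4.63; 51/51 used.
3 item(s) taken whole; one partial (take 5/27 of D).

3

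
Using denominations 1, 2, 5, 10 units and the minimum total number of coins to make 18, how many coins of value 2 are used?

18 = 1×10 + 1×5 + 1×2 + 1×1
Count of 2: 1

1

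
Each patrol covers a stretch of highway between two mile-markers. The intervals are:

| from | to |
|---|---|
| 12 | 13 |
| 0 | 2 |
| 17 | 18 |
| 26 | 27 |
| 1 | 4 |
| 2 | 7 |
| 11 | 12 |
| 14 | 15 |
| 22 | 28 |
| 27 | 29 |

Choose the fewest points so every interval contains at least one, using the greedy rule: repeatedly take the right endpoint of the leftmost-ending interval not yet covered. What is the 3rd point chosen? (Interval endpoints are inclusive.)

15

By right end: [0,2]  [1,4]  [2,7]  [11,12]  [12,13]  [14,15]  [17,18]  [26,27]  [22,28]  [27,29]
[0,2] uncovered → point at 2; [11,12] uncovered → point at 12; [14,15] uncovered → point at 15; [17,18] uncovered → point at 18; [26,27] uncovered → point at 27.
Points: 2, 12, 15, 18, 27 (5 total).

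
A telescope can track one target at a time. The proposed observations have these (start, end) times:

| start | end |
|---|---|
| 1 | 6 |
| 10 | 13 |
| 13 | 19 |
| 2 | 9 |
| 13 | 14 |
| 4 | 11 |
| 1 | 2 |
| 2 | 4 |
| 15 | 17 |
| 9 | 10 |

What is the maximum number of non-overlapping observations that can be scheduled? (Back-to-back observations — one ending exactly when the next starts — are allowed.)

6

Sorted by end: (1,2)  (2,4)  (1,6)  (2,9)  (9,10)  (4,11)  (10,13)  (13,14)  (15,17)  (13,19)
take (1,2); take (2,4); skip (1,6); skip (2,9); take (9,10); skip (4,11); take (10,13); take (13,14); take (15,17); skip (13,19).
Selected 6 observations.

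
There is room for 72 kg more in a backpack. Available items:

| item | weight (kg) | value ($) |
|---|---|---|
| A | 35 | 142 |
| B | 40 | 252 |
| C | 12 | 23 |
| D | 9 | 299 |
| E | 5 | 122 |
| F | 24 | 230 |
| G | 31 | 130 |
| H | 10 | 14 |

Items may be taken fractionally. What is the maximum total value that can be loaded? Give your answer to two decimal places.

Greedy by value/weight ratio, highest first.
Order: D (299/9=33.22) > E (122/5=24.40) > F (230/24=9.58) > B (252/40=6.30) > G (130/31=4.19) > A (142/35=4.06) > C (23/12=1.92) > H (14/10=1.40)
Fill: take D (9 @ 299) → take E (5 @ 122) → take F (24 @ 230) → take 34/40 of B → 214.20; 72/72 used.
Total value = 865.20

865.20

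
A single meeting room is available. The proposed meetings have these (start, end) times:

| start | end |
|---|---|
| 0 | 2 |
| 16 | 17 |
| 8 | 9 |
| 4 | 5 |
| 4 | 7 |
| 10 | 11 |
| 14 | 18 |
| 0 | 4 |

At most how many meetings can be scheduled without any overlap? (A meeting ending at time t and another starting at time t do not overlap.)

Order by finish time; keep every interval that doesn't clash with the previous kept one.
Sorted by end: (0,2)  (0,4)  (4,5)  (4,7)  (8,9)  (10,11)  (16,17)  (14,18)
take (0,2); take (4,5); skip (4,7); take (8,9); take (10,11); take (16,17); skip (14,18).
Selected 5 meetings.

5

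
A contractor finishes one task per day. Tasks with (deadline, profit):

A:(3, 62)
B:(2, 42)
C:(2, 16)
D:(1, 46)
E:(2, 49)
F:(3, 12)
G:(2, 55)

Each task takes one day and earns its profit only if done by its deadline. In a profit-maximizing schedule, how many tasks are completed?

3

Sort by profit descending; place each in the latest free slot ≤ its deadline.
Profit order: A=62 G=55 E=49 D=46 B=42 C=16 F=12
Assign: A→slot 3, G→slot 2, E→slot 1, D skipped, B skipped, C skipped, F skipped.
Slots: [1:E] [2:G] [3:A]
3 of 7 scheduled.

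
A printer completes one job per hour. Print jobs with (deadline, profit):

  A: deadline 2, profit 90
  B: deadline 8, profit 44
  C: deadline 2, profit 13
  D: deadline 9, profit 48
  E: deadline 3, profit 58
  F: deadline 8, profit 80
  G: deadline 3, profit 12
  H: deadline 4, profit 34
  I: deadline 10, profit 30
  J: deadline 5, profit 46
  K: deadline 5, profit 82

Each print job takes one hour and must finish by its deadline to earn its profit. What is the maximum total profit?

Sort by profit descending; place each in the latest free slot ≤ its deadline.
By profit: A(d2,90), K(d5,82), F(d8,80), E(d3,58), D(d9,48), J(d5,46), B(d8,44), H(d4,34), I(d10,30), C(d2,13), G(d3,12)
A→slot 2; K→slot 5; F→slot 8; E→slot 3; D→slot 9; J→slot 4; B→slot 7; H→slot 1; I→slot 10; C skipped; G skipped.
Profit = 34 + 90 + 58 + 46 + 82 + 44 + 80 + 48 + 30 = 512

512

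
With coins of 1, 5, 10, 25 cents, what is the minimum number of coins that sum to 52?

4

52 − 2×25→2 − 2×1→0
Total coins = 2 + 2 = 4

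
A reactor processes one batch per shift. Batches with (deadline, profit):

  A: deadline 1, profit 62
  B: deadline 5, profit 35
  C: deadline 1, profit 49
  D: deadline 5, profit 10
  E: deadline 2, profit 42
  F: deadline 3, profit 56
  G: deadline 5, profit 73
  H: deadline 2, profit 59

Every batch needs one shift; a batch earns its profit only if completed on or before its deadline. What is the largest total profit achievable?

285

Sort by profit descending; place each in the latest free slot ≤ its deadline.
Profit order: G=73 A=62 H=59 F=56 C=49 E=42 B=35 D=10
Assign: G→slot 5, A→slot 1, H→slot 2, F→slot 3, C skipped, E skipped, B→slot 4, D skipped.
Slots: [1:A] [2:H] [3:F] [4:B] [5:G]
Profit = 62 + 59 + 56 + 35 + 73 = 285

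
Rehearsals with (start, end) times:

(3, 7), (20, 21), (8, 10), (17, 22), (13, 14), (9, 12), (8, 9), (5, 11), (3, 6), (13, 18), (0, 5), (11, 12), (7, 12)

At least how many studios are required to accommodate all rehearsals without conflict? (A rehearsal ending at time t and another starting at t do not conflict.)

Events (time:±→running): 0:+→1 3:+→2 3:+→3 5:-→2 5:+→3 6:-→2 7:-→1 7:+→2 8:+→3 8:+→4 … peak 4.

4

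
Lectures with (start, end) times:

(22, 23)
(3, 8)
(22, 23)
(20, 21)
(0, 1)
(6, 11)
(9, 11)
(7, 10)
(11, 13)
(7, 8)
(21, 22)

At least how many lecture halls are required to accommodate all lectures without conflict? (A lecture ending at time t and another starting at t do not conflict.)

Count concurrent intervals with a sweep; the peak is the room count.
Events (time:±→running): 0:+→1 1:-→0 3:+→1 6:+→2 7:+→3 7:+→4 … peak 4.

4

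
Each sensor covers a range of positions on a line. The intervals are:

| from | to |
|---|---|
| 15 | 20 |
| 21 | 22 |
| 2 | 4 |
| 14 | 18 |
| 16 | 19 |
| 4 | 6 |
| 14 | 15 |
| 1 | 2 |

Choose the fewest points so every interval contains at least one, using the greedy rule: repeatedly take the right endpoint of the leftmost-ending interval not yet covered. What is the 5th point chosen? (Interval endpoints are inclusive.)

Sorted: [1,2] [2,4] [4,6] [14,15] [14,18] [16,19] [15,20] [21,22]
{[1,2],[2,4]} hit by 2; {[4,6]} hit by 6; {[14,15],[14,18]} hit by 15; {[16,19],[15,20]} hit by 19; {[21,22]} hit by 22.
Points: 2, 6, 15, 19, 22 (5 total).

22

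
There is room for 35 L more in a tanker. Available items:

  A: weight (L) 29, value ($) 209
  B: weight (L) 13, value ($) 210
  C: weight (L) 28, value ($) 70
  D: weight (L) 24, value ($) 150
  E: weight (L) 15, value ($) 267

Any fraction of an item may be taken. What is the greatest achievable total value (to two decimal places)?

Ratios (sorted): E 17.80, B 16.15, A 7.21, D 6.25, C 2.50
take E (15 @ 267); take B (13 @ 210); take 7/29 of A → 50.45. Capacity used 35/35.
Total value = 527.45

527.45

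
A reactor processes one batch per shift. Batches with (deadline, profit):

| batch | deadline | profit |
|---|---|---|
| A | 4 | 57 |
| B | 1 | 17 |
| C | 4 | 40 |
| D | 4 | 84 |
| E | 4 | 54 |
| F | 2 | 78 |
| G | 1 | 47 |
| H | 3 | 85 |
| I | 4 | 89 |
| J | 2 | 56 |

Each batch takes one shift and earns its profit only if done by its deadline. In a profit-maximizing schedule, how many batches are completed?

Take jobs in profit order; each goes to the latest open slot no later than its deadline.
Profit order: I=89 H=85 D=84 F=78 A=57 J=56 E=54 G=47 C=40 B=17
Assign: I→slot 4, H→slot 3, D→slot 2, F→slot 1, A skipped, J skipped, E skipped, G skipped, C skipped, B skipped.
Slots: [1:F] [2:D] [3:H] [4:I]
4 of 10 scheduled.

4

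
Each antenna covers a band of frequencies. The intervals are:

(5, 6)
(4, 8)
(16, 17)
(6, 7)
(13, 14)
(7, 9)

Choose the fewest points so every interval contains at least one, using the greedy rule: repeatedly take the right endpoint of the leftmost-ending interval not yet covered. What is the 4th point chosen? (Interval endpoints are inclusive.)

By right end: [5,6]  [6,7]  [4,8]  [7,9]  [13,14]  [16,17]
[5,6] uncovered → point at 6; [7,9] uncovered → point at 9; [13,14] uncovered → point at 14; [16,17] uncovered → point at 17.
Points: 6, 9, 14, 17 (4 total).

17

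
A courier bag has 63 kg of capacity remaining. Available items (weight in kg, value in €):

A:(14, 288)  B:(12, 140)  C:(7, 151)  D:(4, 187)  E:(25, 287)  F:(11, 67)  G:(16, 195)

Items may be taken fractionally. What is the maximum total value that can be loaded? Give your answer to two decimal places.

Sort by value per unit weight and fill in that order.
Order: D (187/4=46.75) > C (151/7=21.57) > A (288/14=20.57) > G (195/16=12.19) > B (140/12=11.67) > E (287/25=11.48) > F (67/11=6.09)
Fill: take D (4 @ 187) → take C (7 @ 151) → take A (14 @ 288) → take G (16 @ 195) → take B (12 @ 140) → take 10/25 of E → 114.80; 63/63 used.
Total value = 1075.80

1075.80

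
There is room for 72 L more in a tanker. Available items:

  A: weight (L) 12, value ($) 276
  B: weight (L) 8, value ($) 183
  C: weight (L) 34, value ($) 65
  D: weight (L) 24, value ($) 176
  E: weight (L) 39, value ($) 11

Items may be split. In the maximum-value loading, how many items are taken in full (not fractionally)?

Sort by value per unit weight and fill in that order.
Ratios (sorted): A 23.00, B 22.88, D 7.33, C 1.91, E 0.28
take A (12 @ 276); take B (8 @ 183); take D (24 @ 176); take 28/34 of C → 53.53. Capacity used 72/72.
3 item(s) taken whole; one partial (take 28/34 of C).

3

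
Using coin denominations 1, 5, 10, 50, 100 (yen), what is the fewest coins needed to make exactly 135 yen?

Greedy: take as many of the largest coin as possible, then repeat with the remainder.
135 = 1×100 + 3×10 + 1×5
Total coins = 1 + 3 + 1 = 5

5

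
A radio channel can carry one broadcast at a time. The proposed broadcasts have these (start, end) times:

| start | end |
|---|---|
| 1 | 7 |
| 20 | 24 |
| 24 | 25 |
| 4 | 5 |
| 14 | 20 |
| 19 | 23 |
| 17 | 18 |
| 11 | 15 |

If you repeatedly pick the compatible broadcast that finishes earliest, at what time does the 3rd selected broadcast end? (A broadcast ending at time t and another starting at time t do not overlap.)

Order by finish time; keep every interval that doesn't clash with the previous kept one.
Sorted by end: (4,5)  (1,7)  (11,15)  (17,18)  (14,20)  (19,23)  (20,24)  (24,25)
take (4,5); skip (1,7); take (11,15); take (17,18); skip (14,20); take (19,23); skip (20,24); take (24,25).
Selected: (4,5) (11,15) (17,18) (19,23) (24,25)

18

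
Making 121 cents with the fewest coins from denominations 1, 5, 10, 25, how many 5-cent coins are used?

Use the largest denomination that fits, subtract, and repeat.
121 − 4×25→21 − 2×10→1 − 1×1→0
Count of 5: 0

0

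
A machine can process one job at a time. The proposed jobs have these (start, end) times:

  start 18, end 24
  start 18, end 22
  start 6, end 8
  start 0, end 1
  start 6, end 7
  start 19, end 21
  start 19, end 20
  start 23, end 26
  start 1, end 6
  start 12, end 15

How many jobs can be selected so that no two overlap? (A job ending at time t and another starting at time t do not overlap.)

Order by finish time; keep every interval that doesn't clash with the previous kept one.
By end time: (0,1), (1,6), (6,7), (6,8), (12,15), (19,20), (19,21), (18,22), (18,24), (23,26).
Pick (0,1); next start ≥ 1 → (1,6); next start ≥ 6 → (6,7); next start ≥ 7 → (12,15); next start ≥ 15 → (19,20); next start ≥ 20 → (23,26).
Selected 6 jobs.

6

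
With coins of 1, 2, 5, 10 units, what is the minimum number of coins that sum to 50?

5

Greedy: take as many of the largest coin as possible, then repeat with the remainder.
50 − 5×10→0
Total coins = 5 = 5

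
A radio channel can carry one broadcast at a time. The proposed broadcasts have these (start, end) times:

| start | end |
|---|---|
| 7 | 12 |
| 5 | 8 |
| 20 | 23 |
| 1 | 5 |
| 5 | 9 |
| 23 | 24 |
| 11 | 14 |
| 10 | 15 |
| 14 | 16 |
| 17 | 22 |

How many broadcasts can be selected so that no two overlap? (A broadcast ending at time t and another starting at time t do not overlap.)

By end time: (1,5), (5,8), (5,9), (7,12), (11,14), (10,15), (14,16), (17,22), (20,23), (23,24).
Pick (1,5); next start ≥ 5 → (5,8); next start ≥ 8 → (11,14); next start ≥ 14 → (14,16); next start ≥ 16 → (17,22); next start ≥ 22 → (23,24).
Selected 6 broadcasts.

6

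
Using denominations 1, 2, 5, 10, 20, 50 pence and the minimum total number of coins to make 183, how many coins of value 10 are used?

183 − 3×50→33 − 1×20→13 − 1×10→3 − 1×2→1 − 1×1→0
Count of 10: 1

1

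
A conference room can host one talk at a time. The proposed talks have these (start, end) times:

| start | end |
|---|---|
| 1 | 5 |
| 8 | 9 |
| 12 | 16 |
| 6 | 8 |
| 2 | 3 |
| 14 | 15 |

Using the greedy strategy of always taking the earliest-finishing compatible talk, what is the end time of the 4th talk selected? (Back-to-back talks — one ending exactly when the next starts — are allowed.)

Order by finish time; keep every interval that doesn't clash with the previous kept one.
Sorted by end: (2,3)  (1,5)  (6,8)  (8,9)  (14,15)  (12,16)
take (2,3); take (6,8); take (8,9); take (14,15).
Selected: (2,3) (6,8) (8,9) (14,15)

15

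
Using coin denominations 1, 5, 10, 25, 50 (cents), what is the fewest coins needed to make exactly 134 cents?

Greedy: take as many of the largest coin as possible, then repeat with the remainder.
134 = 2×50 + 1×25 + 1×5 + 4×1
Total coins = 2 + 1 + 1 + 4 = 8

8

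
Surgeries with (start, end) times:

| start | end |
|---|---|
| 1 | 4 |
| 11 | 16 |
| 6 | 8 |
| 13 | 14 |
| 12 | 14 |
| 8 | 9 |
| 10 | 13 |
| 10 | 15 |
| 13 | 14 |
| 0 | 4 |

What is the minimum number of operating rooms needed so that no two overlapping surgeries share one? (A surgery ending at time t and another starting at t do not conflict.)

Events (time:±→running): 0:+→1 1:+→2 4:-→1 4:-→0 6:+→1 8:-→0 8:+→1 9:-→0 10:+→1 10:+→2 11:+→3 12:+→4 13:-→3 13:+→4 13:+→5 … peak 5.

5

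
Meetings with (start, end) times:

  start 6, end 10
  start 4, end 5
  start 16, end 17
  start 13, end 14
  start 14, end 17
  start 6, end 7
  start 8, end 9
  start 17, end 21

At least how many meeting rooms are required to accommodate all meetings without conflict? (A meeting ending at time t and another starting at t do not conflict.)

2

starts: [4, 6, 6, 8, 13, 14, 16, 17]
ends:   [5, 7, 9, 10, 14, 17, 17, 21]
s4→1 e5→0 s6→1 s6→2  — peak 2.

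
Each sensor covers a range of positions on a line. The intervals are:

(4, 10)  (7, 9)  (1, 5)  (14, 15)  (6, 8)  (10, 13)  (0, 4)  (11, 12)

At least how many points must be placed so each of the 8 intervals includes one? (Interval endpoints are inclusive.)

Process intervals by earliest right end; each time one isn't hit yet, stab at its right endpoint.
Sorted: [0,4] [1,5] [6,8] [7,9] [4,10] [11,12] [10,13] [14,15]
{[0,4],[1,5]} hit by 4; {[6,8],[7,9],[4,10]} hit by 8; {[11,12],[10,13]} hit by 12; {[14,15]} hit by 15.
Points: 4, 8, 12, 15 (4 total).

4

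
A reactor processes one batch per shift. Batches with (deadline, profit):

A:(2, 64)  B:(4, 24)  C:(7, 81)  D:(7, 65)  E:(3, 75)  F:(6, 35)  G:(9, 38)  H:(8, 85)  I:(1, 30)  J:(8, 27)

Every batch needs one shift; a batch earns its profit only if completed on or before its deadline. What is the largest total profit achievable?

Sort by profit descending; place each in the latest free slot ≤ its deadline.
Profit order: H=85 C=81 E=75 D=65 A=64 G=38 F=35 I=30 J=27 B=24
Assign: H→slot 8, C→slot 7, E→slot 3, D→slot 6, A→slot 2, G→slot 9, F→slot 5, I→slot 1, J→slot 4, B skipped.
Slots: [1:I] [2:A] [3:E] [4:J] [5:F] [6:D] [7:C] [8:H] [9:G]
Profit = 30 + 64 + 75 + 27 + 35 + 65 + 81 + 85 + 38 = 500

500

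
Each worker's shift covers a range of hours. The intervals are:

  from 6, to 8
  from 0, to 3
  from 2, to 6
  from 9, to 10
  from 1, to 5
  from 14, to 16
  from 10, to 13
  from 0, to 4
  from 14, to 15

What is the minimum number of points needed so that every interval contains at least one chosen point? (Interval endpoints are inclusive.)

4

Process intervals by earliest right end; each time one isn't hit yet, stab at its right endpoint.
Sorted: [0,3] [0,4] [1,5] [2,6] [6,8] [9,10] [10,13] [14,15] [14,16]
{[0,3],[0,4],[1,5],[2,6]} hit by 3; {[6,8]} hit by 8; {[9,10],[10,13]} hit by 10; {[14,15],[14,16]} hit by 15.
Points: 3, 8, 10, 15 (4 total).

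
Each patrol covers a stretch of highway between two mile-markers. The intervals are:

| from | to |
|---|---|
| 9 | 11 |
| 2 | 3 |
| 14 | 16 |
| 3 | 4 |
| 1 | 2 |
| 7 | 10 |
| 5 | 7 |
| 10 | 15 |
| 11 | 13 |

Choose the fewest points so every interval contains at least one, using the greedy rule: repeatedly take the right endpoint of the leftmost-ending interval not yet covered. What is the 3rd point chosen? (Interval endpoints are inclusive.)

7

Sort by right endpoint; whenever an interval is uncovered, place a point at its right end.
Sorted: [1,2] [2,3] [3,4] [5,7] [7,10] [9,11] [11,13] [10,15] [14,16]
{[1,2],[2,3]} hit by 2; {[3,4]} hit by 4; {[5,7],[7,10]} hit by 7; {[9,11],[11,13],[10,15]} hit by 11; {[14,16]} hit by 16.
Points: 2, 4, 7, 11, 16 (5 total).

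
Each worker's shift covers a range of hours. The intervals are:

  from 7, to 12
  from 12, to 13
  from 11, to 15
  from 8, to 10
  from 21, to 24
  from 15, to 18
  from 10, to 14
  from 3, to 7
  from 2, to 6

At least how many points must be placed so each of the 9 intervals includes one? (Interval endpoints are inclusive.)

5

Process intervals by earliest right end; each time one isn't hit yet, stab at its right endpoint.
By right end: [2,6]  [3,7]  [8,10]  [7,12]  [12,13]  [10,14]  [11,15]  [15,18]  [21,24]
[2,6] uncovered → point at 6; [8,10] uncovered → point at 10; [12,13] uncovered → point at 13; [15,18] uncovered → point at 18; [21,24] uncovered → point at 24.
Points: 6, 10, 13, 18, 24 (5 total).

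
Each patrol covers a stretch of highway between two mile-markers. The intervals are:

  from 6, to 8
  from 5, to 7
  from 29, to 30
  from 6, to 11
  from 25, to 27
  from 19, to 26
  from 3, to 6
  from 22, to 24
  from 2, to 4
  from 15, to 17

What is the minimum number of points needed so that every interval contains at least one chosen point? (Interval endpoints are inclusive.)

6

By right end: [2,4]  [3,6]  [5,7]  [6,8]  [6,11]  [15,17]  [22,24]  [19,26]  [25,27]  [29,30]
[2,4] uncovered → point at 4; [5,7] uncovered → point at 7; [15,17] uncovered → point at 17; [22,24] uncovered → point at 24; [25,27] uncovered → point at 27; [29,30] uncovered → point at 30.
Points: 4, 7, 17, 24, 27, 30 (6 total).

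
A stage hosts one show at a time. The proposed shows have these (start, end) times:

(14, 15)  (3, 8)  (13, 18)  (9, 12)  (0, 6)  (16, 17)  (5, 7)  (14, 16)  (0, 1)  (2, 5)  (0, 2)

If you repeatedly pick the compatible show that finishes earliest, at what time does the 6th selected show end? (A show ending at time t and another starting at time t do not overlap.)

17

Order by finish time; keep every interval that doesn't clash with the previous kept one.
By end time: (0,1), (0,2), (2,5), (0,6), (5,7), (3,8), (9,12), (14,15), (14,16), (16,17), (13,18).
Pick (0,1); next start ≥ 1 → (2,5); next start ≥ 5 → (5,7); next start ≥ 7 → (9,12); next start ≥ 12 → (14,15); next start ≥ 15 → (16,17).
Selected: (0,1) (2,5) (5,7) (9,12) (14,15) (16,17)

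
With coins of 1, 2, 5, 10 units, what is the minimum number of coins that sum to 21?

Greedy: take as many of the largest coin as possible, then repeat with the remainder.
21 − 2×10→1 − 1×1→0
Total coins = 2 + 1 = 3

3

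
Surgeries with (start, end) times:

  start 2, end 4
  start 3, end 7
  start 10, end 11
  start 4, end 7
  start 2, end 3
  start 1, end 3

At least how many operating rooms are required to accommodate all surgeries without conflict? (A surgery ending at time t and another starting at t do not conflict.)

3

The answer is the maximum number of intervals overlapping at any instant.
starts: [1, 2, 2, 3, 4, 10]
ends:   [3, 3, 4, 7, 7, 11]
s1→1 s2→2 s2→3  — peak 3.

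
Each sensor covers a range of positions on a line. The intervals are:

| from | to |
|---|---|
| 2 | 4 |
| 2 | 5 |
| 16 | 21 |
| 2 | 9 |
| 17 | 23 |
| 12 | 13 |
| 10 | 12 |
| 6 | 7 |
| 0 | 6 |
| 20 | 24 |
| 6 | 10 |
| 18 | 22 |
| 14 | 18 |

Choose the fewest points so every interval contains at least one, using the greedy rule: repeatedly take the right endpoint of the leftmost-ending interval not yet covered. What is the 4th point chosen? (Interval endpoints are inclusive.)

18

Sorted: [2,4] [2,5] [0,6] [6,7] [2,9] [6,10] [10,12] [12,13] [14,18] [16,21] [18,22] [17,23] [20,24]
{[2,4],[2,5],[0,6]} hit by 4; {[6,7],[2,9],[6,10]} hit by 7; {[10,12],[12,13]} hit by 12; {[14,18],[16,21],[18,22],[17,23]} hit by 18; {[20,24]} hit by 24.
Points: 4, 7, 12, 18, 24 (5 total).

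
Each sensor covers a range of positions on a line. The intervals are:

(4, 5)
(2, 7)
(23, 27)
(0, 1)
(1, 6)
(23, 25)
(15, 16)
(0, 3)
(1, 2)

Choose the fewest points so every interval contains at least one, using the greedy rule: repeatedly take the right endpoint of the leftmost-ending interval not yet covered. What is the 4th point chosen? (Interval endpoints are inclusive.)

25

By right end: [0,1]  [1,2]  [0,3]  [4,5]  [1,6]  [2,7]  [15,16]  [23,25]  [23,27]
[0,1] uncovered → point at 1; [4,5] uncovered → point at 5; [15,16] uncovered → point at 16; [23,25] uncovered → point at 25.
Points: 1, 5, 16, 25 (4 total).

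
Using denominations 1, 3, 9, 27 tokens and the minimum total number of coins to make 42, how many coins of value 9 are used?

1

42 = 1×27 + 1×9 + 2×3
Count of 9: 1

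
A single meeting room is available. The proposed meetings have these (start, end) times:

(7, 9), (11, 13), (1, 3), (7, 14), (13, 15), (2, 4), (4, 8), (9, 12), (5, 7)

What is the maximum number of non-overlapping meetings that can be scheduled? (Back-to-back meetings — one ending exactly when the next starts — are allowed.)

By end time: (1,3), (2,4), (5,7), (4,8), (7,9), (9,12), (11,13), (7,14), (13,15).
Pick (1,3); next start ≥ 3 → (5,7); next start ≥ 7 → (7,9); next start ≥ 9 → (9,12); next start ≥ 12 → (13,15).
Selected 5 meetings.

5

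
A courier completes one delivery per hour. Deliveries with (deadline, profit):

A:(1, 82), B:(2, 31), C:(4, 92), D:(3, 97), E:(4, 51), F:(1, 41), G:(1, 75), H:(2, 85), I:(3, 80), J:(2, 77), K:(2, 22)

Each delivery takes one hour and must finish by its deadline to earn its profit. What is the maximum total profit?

356

Sort by profit descending; place each in the latest free slot ≤ its deadline.
By profit: D(d3,97), C(d4,92), H(d2,85), A(d1,82), I(d3,80), J(d2,77), G(d1,75), E(d4,51), F(d1,41), B(d2,31), K(d2,22)
D→slot 3; C→slot 4; H→slot 2; A→slot 1; I skipped; J skipped; G skipped; E skipped; F skipped; B skipped; K skipped.
Profit = 82 + 85 + 97 + 92 = 356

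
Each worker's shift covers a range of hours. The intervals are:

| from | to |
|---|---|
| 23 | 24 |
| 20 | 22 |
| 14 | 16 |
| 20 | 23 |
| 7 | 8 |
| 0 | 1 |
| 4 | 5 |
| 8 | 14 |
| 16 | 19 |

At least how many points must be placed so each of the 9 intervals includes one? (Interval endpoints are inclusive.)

6

Sorted: [0,1] [4,5] [7,8] [8,14] [14,16] [16,19] [20,22] [20,23] [23,24]
{[0,1]} hit by 1; {[4,5]} hit by 5; {[7,8],[8,14]} hit by 8; {[14,16],[16,19]} hit by 16; {[20,22],[20,23]} hit by 22; {[23,24]} hit by 24.
Points: 1, 5, 8, 16, 22, 24 (6 total).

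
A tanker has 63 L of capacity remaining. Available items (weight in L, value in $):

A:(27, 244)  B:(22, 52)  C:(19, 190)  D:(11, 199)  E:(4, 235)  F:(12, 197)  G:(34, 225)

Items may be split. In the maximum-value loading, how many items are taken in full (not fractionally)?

Greedy by value/weight ratio, highest first.
Order: E (235/4=58.75) > D (199/11=18.09) > F (197/12=16.42) > C (190/19=10.00) > A (244/27=9.04) > G (225/34=6.62) > B (52/22=2.36)
Fill: take E (4 @ 235) → take D (11 @ 199) → take F (12 @ 197) → take C (19 @ 190) → take 17/27 of A → 153.63; 63/63 used.
4 item(s) taken whole; one partial (take 17/27 of A).

4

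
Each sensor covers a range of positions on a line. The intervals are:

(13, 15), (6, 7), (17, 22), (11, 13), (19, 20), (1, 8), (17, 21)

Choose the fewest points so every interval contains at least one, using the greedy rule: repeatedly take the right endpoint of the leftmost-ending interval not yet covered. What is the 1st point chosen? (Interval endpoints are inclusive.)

7

Sort by right endpoint; whenever an interval is uncovered, place a point at its right end.
Sorted: [6,7] [1,8] [11,13] [13,15] [19,20] [17,21] [17,22]
{[6,7],[1,8]} hit by 7; {[11,13],[13,15]} hit by 13; {[19,20],[17,21],[17,22]} hit by 20.
Points: 7, 13, 20 (3 total).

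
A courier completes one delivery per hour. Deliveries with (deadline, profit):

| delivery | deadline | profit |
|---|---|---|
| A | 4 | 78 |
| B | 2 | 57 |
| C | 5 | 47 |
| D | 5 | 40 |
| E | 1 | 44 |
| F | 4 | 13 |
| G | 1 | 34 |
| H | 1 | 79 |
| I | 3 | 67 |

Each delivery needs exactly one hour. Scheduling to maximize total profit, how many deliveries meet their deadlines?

Sort by profit descending; place each in the latest free slot ≤ its deadline.
By profit: H(d1,79), A(d4,78), I(d3,67), B(d2,57), C(d5,47), E(d1,44), D(d5,40), G(d1,34), F(d4,13)
H→slot 1; A→slot 4; I→slot 3; B→slot 2; C→slot 5; E skipped; D skipped; G skipped; F skipped.
5 of 9 scheduled.

5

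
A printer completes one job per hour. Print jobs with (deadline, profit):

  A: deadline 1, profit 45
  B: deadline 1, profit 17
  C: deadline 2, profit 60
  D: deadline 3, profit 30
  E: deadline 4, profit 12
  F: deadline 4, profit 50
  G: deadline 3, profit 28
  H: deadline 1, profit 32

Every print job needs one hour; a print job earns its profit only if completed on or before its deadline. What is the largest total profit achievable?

185

Profit order: C=60 F=50 A=45 H=32 D=30 G=28 B=17 E=12
Assign: C→slot 2, F→slot 4, A→slot 1, H skipped, D→slot 3, G skipped, B skipped, E skipped.
Slots: [1:A] [2:C] [3:D] [4:F]
Profit = 45 + 60 + 30 + 50 = 185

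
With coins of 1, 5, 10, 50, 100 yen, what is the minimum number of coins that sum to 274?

Use the largest denomination that fits, subtract, and repeat.
274 − 2×100→74 − 1×50→24 − 2×10→4 − 4×1→0
Total coins = 2 + 1 + 2 + 4 = 9

9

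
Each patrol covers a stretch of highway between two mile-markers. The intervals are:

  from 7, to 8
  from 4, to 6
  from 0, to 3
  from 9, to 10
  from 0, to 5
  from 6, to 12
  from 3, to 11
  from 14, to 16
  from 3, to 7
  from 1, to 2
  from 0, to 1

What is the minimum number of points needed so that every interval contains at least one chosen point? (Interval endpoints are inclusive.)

Sort by right endpoint; whenever an interval is uncovered, place a point at its right end.
By right end: [0,1]  [1,2]  [0,3]  [0,5]  [4,6]  [3,7]  [7,8]  [9,10]  [3,11]  [6,12]  [14,16]
[0,1] uncovered → point at 1; [4,6] uncovered → point at 6; [7,8] uncovered → point at 8; [9,10] uncovered → point at 10; [14,16] uncovered → point at 16.
Points: 1, 6, 8, 10, 16 (5 total).

5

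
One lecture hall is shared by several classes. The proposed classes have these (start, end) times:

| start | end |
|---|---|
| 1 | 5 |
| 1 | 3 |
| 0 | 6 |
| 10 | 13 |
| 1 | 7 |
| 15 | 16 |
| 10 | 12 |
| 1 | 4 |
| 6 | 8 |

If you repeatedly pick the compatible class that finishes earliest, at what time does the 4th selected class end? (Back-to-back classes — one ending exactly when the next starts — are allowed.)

Order by finish time; keep every interval that doesn't clash with the previous kept one.
By end time: (1,3), (1,4), (1,5), (0,6), (1,7), (6,8), (10,12), (10,13), (15,16).
Pick (1,3); next start ≥ 3 → (6,8); next start ≥ 8 → (10,12); next start ≥ 12 → (15,16).
Selected: (1,3) (6,8) (10,12) (15,16)

16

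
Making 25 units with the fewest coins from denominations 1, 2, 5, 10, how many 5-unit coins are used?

Greedy: take as many of the largest coin as possible, then repeat with the remainder.
25 − 2×10→5 − 1×5→0
Count of 5: 1

1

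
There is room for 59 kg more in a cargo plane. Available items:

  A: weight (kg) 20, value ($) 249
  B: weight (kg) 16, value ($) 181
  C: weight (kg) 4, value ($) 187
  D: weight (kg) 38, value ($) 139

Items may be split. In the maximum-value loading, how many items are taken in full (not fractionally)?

3

Ratios (sorted): C 46.75, A 12.45, B 11.31, D 3.66
take C (4 @ 187); take A (20 @ 249); take B (16 @ 181); take 19/38 of D → 69.50. Capacity used 59/59.
3 item(s) taken whole; one partial (take 19/38 of D).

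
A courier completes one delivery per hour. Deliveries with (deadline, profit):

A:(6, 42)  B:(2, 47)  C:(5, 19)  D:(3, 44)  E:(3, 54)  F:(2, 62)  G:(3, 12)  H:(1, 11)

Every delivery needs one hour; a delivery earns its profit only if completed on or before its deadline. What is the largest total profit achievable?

Sort by profit descending; place each in the latest free slot ≤ its deadline.
By profit: F(d2,62), E(d3,54), B(d2,47), D(d3,44), A(d6,42), C(d5,19), G(d3,12), H(d1,11)
F→slot 2; E→slot 3; B→slot 1; D skipped; A→slot 6; C→slot 5; G skipped; H skipped.
Profit = 47 + 62 + 54 + 19 + 42 = 224

224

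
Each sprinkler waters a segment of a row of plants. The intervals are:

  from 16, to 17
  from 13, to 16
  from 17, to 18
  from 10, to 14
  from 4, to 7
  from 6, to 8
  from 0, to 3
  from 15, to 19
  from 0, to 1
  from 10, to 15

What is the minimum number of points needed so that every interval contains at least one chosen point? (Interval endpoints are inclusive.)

4

By right end: [0,1]  [0,3]  [4,7]  [6,8]  [10,14]  [10,15]  [13,16]  [16,17]  [17,18]  [15,19]
[0,1] uncovered → point at 1; [4,7] uncovered → point at 7; [10,14] uncovered → point at 14; [16,17] uncovered → point at 17.
Points: 1, 7, 14, 17 (4 total).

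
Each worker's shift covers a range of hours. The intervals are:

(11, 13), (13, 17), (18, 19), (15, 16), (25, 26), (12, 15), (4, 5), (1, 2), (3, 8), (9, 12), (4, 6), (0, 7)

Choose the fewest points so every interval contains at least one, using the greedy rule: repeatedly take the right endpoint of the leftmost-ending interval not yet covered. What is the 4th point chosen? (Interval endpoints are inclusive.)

16

Process intervals by earliest right end; each time one isn't hit yet, stab at its right endpoint.
Sorted: [1,2] [4,5] [4,6] [0,7] [3,8] [9,12] [11,13] [12,15] [15,16] [13,17] [18,19] [25,26]
{[1,2]} hit by 2; {[4,5],[4,6],[0,7],[3,8]} hit by 5; {[9,12],[11,13],[12,15]} hit by 12; {[15,16],[13,17]} hit by 16; {[18,19]} hit by 19; {[25,26]} hit by 26.
Points: 2, 5, 12, 16, 19, 26 (6 total).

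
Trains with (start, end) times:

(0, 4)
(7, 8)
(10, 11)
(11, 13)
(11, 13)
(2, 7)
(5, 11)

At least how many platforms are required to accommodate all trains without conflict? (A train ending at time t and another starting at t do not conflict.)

2

Events (time:±→running): 0:+→1 2:+→2 … peak 2.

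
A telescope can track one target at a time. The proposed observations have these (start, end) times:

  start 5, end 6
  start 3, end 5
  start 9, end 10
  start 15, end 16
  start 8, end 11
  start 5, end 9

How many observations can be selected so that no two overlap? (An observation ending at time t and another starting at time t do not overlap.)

4

Sorted by end: (3,5)  (5,6)  (5,9)  (9,10)  (8,11)  (15,16)
take (3,5); take (5,6); take (9,10); take (15,16).
Selected 4 observations.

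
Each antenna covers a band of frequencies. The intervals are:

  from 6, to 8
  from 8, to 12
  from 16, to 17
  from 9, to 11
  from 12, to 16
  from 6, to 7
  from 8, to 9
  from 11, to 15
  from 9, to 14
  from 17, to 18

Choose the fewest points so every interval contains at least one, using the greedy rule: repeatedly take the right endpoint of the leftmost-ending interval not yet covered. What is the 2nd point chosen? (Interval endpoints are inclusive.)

9

Sorted: [6,7] [6,8] [8,9] [9,11] [8,12] [9,14] [11,15] [12,16] [16,17] [17,18]
{[6,7],[6,8]} hit by 7; {[8,9],[9,11],[8,12],[9,14]} hit by 9; {[11,15],[12,16]} hit by 15; {[16,17],[17,18]} hit by 17.
Points: 7, 9, 15, 17 (4 total).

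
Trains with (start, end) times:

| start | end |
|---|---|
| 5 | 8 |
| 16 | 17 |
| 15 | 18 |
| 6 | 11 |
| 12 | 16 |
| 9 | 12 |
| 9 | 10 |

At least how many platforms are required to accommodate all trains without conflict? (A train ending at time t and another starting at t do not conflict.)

starts: [5, 6, 9, 9, 12, 15, 16]
ends:   [8, 10, 11, 12, 16, 17, 18]
s5→1 s6→2 e8→1 s9→2 s9→3  — peak 3.

3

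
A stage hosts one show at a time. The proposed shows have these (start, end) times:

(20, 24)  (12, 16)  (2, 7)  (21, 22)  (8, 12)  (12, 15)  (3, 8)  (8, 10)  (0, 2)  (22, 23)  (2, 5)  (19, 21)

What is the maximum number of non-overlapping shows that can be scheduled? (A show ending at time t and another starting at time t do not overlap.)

Sorted by end: (0,2)  (2,5)  (2,7)  (3,8)  (8,10)  (8,12)  (12,15)  (12,16)  (19,21)  (21,22)  (22,23)  (20,24)
take (0,2); take (2,5); take (8,10); take (12,15); skip (12,16); take (19,21); take (21,22); take (22,23).
Selected 7 shows.

7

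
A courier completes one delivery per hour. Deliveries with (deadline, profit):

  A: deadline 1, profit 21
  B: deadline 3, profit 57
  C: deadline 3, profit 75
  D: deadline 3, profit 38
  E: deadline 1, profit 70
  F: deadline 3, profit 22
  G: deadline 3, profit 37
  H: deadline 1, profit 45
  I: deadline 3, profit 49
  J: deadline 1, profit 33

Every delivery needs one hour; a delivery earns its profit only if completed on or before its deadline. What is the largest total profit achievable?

By profit: C(d3,75), E(d1,70), B(d3,57), I(d3,49), H(d1,45), D(d3,38), G(d3,37), J(d1,33), F(d3,22), A(d1,21)
C→slot 3; E→slot 1; B→slot 2; I skipped; H skipped; D skipped; G skipped; J skipped; F skipped; A skipped.
Profit = 70 + 57 + 75 = 202

202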